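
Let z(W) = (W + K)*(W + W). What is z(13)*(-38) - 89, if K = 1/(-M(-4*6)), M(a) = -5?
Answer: -65653/5 ≈ -13131.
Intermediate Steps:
K = ⅕ (K = 1/(-1*(-5)) = 1/5 = ⅕ ≈ 0.20000)
z(W) = 2*W*(⅕ + W) (z(W) = (W + ⅕)*(W + W) = (⅕ + W)*(2*W) = 2*W*(⅕ + W))
z(13)*(-38) - 89 = ((⅖)*13*(1 + 5*13))*(-38) - 89 = ((⅖)*13*(1 + 65))*(-38) - 89 = ((⅖)*13*66)*(-38) - 89 = (1716/5)*(-38) - 89 = -65208/5 - 89 = -65653/5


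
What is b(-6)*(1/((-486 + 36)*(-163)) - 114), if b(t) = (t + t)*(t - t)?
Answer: 0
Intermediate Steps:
b(t) = 0 (b(t) = (2*t)*0 = 0)
b(-6)*(1/((-486 + 36)*(-163)) - 114) = 0*(1/((-486 + 36)*(-163)) - 114) = 0*(-1/163/(-450) - 114) = 0*(-1/450*(-1/163) - 114) = 0*(1/73350 - 114) = 0*(-8361899/73350) = 0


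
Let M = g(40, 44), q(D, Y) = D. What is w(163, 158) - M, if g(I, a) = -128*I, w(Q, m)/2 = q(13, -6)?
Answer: 5146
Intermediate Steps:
w(Q, m) = 26 (w(Q, m) = 2*13 = 26)
M = -5120 (M = -128*40 = -5120)
w(163, 158) - M = 26 - 1*(-5120) = 26 + 5120 = 5146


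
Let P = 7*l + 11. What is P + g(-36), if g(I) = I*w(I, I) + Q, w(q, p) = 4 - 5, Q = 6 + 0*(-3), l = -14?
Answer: -45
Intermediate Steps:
P = -87 (P = 7*(-14) + 11 = -98 + 11 = -87)
Q = 6 (Q = 6 + 0 = 6)
w(q, p) = -1
g(I) = 6 - I (g(I) = I*(-1) + 6 = -I + 6 = 6 - I)
P + g(-36) = -87 + (6 - 1*(-36)) = -87 + (6 + 36) = -87 + 42 = -45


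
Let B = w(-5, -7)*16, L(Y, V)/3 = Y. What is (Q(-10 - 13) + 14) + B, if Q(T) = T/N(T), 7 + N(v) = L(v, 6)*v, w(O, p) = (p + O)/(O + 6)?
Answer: -281263/1580 ≈ -178.01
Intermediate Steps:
L(Y, V) = 3*Y
w(O, p) = (O + p)/(6 + O)
B = -192 (B = ((-5 - 7)/(6 - 5))*16 = (-12/1)*16 = (1*(-12))*16 = -12*16 = -192)
N(v) = -7 + 3*v**2 (N(v) = -7 + (3*v)*v = -7 + 3*v**2)
Q(T) = T/(-7 + 3*T**2)
(Q(-10 - 13) + 14) + B = ((-10 - 13)/(-7 + 3*(-10 - 13)**2) + 14) - 192 = (-23/(-7 + 3*(-23)**2) + 14) - 192 = (-23/(-7 + 3*529) + 14) - 192 = (-23/(-7 + 1587) + 14) - 192 = (-23/1580 + 14) - 192 = 22097/1580 - 192 = -281263/1580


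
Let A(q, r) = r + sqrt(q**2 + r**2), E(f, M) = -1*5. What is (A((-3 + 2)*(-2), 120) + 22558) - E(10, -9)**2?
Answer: 22653 + 2*sqrt(3601) ≈ 22773.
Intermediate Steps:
E(f, M) = -5
(A((-3 + 2)*(-2), 120) + 22558) - E(10, -9)**2 = ((120 + sqrt(((-3 + 2)*(-2))**2 + 120**2)) + 22558) - 1*(-5)**2 = ((120 + sqrt((-1*(-2))**2 + 14400)) + 22558) - 1*25 = ((120 + sqrt(2**2 + 14400)) + 22558) - 25 = ((120 + sqrt(4 + 14400)) + 22558) - 25 = ((120 + sqrt(14404)) + 22558) - 25 = ((120 + 2*sqrt(3601)) + 22558) - 25 = (22678 + 2*sqrt(3601)) - 25 = 22653 + 2*sqrt(3601)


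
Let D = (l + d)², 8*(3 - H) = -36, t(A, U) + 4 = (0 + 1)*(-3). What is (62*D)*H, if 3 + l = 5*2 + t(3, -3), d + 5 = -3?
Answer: 29760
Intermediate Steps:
d = -8 (d = -5 - 3 = -8)
t(A, U) = -7 (t(A, U) = -4 + (0 + 1)*(-3) = -4 + 1*(-3) = -4 - 3 = -7)
H = 15/2 (H = 3 - ⅛*(-36) = 3 + 9/2 = 15/2 ≈ 7.5000)
l = 0 (l = -3 + (5*2 - 7) = -3 + (10 - 7) = -3 + 3 = 0)
D = 64 (D = (0 - 8)² = (-8)² = 64)
(62*D)*H = (62*64)*(15/2) = 3968*(15/2) = 29760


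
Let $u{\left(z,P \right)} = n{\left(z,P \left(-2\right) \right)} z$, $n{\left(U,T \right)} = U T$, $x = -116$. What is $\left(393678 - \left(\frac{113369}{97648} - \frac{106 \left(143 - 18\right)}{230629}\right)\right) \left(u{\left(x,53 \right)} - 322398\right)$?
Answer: $- \frac{7751949861594358448925}{11260230296} \approx -6.8844 \cdot 10^{11}$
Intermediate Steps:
$n{\left(U,T \right)} = T U$
$u{\left(z,P \right)} = - 2 P z^{2}$ ($u{\left(z,P \right)} = P \left(-2\right) z z = - 2 P z z = - 2 P z^{2}$)
$\left(393678 - \left(\frac{113369}{97648} - \frac{106 \left(143 - 18\right)}{230629}\right)\right) \left(u{\left(x,53 \right)} - 322398\right) = \left(393678 - \left(\frac{113369}{97648} - \frac{106 \left(143 - 18\right)}{230629}\right)\right) \left(\left(-2\right) 53 \left(-116\right)^{2} - 322398\right) = \left(393678 - \left(\frac{113369}{97648} - 106 \cdot 125 \cdot \frac{1}{230629}\right)\right) \left(\left(-2\right) 53 \cdot 13456 - 322398\right) = \left(393678 + \left(13250 \cdot \frac{1}{230629} - \frac{113369}{97648}\right)\right) \left(-1426336 - 322398\right) = \left(393678 + \left(\frac{13250}{230629} - \frac{113369}{97648}\right)\right) \left(-1748734\right) = \left(393678 - \frac{24852343101}{22520460592}\right) \left(-1748734\right) = \frac{8865785032594275}{22520460592} \left(-1748734\right) = - \frac{7751949861594358448925}{11260230296}$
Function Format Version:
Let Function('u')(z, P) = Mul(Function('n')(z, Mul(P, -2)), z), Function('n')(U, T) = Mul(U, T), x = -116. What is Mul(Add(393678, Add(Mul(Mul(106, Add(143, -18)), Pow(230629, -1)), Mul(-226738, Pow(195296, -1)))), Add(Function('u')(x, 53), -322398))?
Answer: Rational(-7751949861594358448925, 11260230296) ≈ -6.8844e+11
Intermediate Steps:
Function('n')(U, T) = Mul(T, U)
Function('u')(z, P) = Mul(-2, P, Pow(z, 2)) (Function('u')(z, P) = Mul(Mul(Mul(P, -2), z), z) = Mul(Mul(Mul(-2, P), z), z) = Mul(Mul(-2, P, z), z) = Mul(-2, P, Pow(z, 2)))
Mul(Add(393678, Add(Mul(Mul(106, Add(143, -18)), Pow(230629, -1)), Mul(-226738, Pow(195296, -1)))), Add(Function('u')(x, 53), -322398)) = Mul(Add(393678, Add(Mul(Mul(106, Add(143, -18)), Pow(230629, -1)), Mul(-226738, Pow(195296, -1)))), Add(Mul(-2, 53, Pow(-116, 2)), -322398)) = Mul(Add(393678, Add(Mul(Mul(106, 125), Rational(1, 230629)), Mul(-226738, Rational(1, 195296)))), Add(Mul(-2, 53, 13456), -322398)) = Mul(Add(393678, Add(Mul(13250, Rational(1, 230629)), Rational(-113369, 97648))), Add(-1426336, -322398)) = Mul(Add(393678, Add(Rational(13250, 230629), Rational(-113369, 97648))), -1748734) = Mul(Add(393678, Rational(-24852343101, 22520460592)), -1748734) = Mul(Rational(8865785032594275, 22520460592), -1748734) = Rational(-7751949861594358448925, 11260230296)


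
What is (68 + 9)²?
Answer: 5929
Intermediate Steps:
(68 + 9)² = 77² = 5929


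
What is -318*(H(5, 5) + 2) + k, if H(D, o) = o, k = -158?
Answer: -2384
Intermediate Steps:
-318*(H(5, 5) + 2) + k = -318*(5 + 2) - 158 = -318*7 - 158 = -53*42 - 158 = -2226 - 158 = -2384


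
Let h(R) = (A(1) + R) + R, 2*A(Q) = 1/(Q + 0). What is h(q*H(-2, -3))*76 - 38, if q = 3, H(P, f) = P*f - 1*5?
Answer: 456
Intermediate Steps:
H(P, f) = -5 + P*f (H(P, f) = P*f - 5 = -5 + P*f)
A(Q) = 1/(2*Q) (A(Q) = 1/(2*(Q + 0)) = 1/(2*Q))
h(R) = ½ + 2*R (h(R) = ((½)/1 + R) + R = ((½)*1 + R) + R = (½ + R) + R = ½ + 2*R)
h(q*H(-2, -3))*76 - 38 = (½ + 2*(3*(-5 - 2*(-3))))*76 - 38 = (½ + 2*(3*(-5 + 6)))*76 - 38 = (½ + 2*(3*1))*76 - 38 = (½ + 2*3)*76 - 38 = (½ + 6)*76 - 38 = (13/2)*76 - 38 = 494 - 38 = 456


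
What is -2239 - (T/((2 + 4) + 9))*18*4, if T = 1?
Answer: -11219/5 ≈ -2243.8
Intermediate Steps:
-2239 - (T/((2 + 4) + 9))*18*4 = -2239 - (1/((2 + 4) + 9))*18*4 = -2239 - (1/(6 + 9))*18*4 = -2239 - (1/15)*18*4 = -2239 - 6*4/5 = -2239 - 1*24/5 = -2239 - 24/5 = -11219/5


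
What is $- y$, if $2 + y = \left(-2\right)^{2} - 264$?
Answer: $262$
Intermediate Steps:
$y = -262$ ($y = -2 - \left(264 - \left(-2\right)^{2}\right) = -2 + \left(4 - 264\right) = -2 - 260 = -262$)
$- y = \left(-1\right) \left(-262\right) = 262$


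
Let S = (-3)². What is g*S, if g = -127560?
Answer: -1148040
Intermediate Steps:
S = 9
g*S = -127560*9 = -1148040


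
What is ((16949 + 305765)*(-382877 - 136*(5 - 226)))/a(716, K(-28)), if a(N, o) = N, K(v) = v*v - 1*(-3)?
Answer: -56930138097/358 ≈ -1.5902e+8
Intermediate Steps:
K(v) = 3 + v² (K(v) = v² + 3 = 3 + v²)
((16949 + 305765)*(-382877 - 136*(5 - 226)))/a(716, K(-28)) = ((16949 + 305765)*(-382877 - 136*(5 - 226)))/716 = (322714*(-382877 - 136*(-221)))*(1/716) = (322714*(-382877 + 30056))*(1/716) = (322714*(-352821))*(1/716) = -113860276194*1/716 = -56930138097/358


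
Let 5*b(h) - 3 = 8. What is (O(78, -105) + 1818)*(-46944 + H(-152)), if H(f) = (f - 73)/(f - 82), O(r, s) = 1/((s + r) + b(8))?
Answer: -275137936613/3224 ≈ -8.5341e+7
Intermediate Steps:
b(h) = 11/5 (b(h) = 3/5 + (1/5)*8 = 3/5 + 8/5 = 11/5)
O(r, s) = 1/(11/5 + r + s) (O(r, s) = 1/((s + r) + 11/5) = 1/((r + s) + 11/5) = 1/(11/5 + r + s))
H(f) = (-73 + f)/(-82 + f)
(O(78, -105) + 1818)*(-46944 + H(-152)) = (5/(11 + 5*78 + 5*(-105)) + 1818)*(-46944 + (-73 - 152)/(-82 - 152)) = (5/(11 + 390 - 525) + 1818)*(-46944 - 225/(-234)) = (5/(-124) + 1818)*(-46944 - 1/234*(-225)) = (5*(-1/124) + 1818)*(-46944 + 25/26) = (-5/124 + 1818)*(-1220519/26) = (225427/124)*(-1220519/26) = -275137936613/3224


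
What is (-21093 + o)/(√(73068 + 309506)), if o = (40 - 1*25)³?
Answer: -8859*√382574/191287 ≈ -28.646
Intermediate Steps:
o = 3375 (o = (40 - 25)³ = 15³ = 3375)
(-21093 + o)/(√(73068 + 309506)) = (-21093 + 3375)/(√(73068 + 309506)) = -17718*√382574/382574 = -8859*√382574/191287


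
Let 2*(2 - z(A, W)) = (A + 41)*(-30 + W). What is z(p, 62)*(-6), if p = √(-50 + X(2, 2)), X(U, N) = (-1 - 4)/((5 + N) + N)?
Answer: 3924 + 32*I*√455 ≈ 3924.0 + 682.58*I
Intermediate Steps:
X(U, N) = -5/(5 + 2*N)
p = I*√455/3 (p = √(-50 - 5/(5 + 2*2)) = √(-50 - 5/(5 + 4)) = √(-50 - 5/9) = √(-455/9) = I*√455/3 ≈ 7.1102*I)
z(A, W) = 2 - (-30 + W)*(41 + A)/2 (z(A, W) = 2 - (A + 41)*(-30 + W)/2 = 2 - (41 + A)*(-30 + W)/2 = 2 - (-30 + W)*(41 + A)/2)
z(p, 62)*(-6) = (617 + 15*(I*√455/3) - 41/2*62 - ½*I*√455/3*62)*(-6) = (617 + 5*I*√455 - 1271 - 31*I*√455/3)*(-6) = (-654 - 16*I*√455/3)*(-6) = 3924 + 32*I*√455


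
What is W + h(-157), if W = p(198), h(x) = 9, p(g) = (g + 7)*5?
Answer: 1034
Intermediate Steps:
p(g) = 35 + 5*g (p(g) = (7 + g)*5 = 35 + 5*g)
W = 1025 (W = 35 + 5*198 = 35 + 990 = 1025)
W + h(-157) = 1025 + 9 = 1034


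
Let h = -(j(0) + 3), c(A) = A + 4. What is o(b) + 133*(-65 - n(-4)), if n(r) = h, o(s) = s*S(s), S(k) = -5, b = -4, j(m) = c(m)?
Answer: -7694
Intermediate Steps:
c(A) = 4 + A
j(m) = 4 + m
h = -7 (h = -((4 + 0) + 3) = -(4 + 3) = -1*7 = -7)
o(s) = -5*s (o(s) = s*(-5) = -5*s)
n(r) = -7
o(b) + 133*(-65 - n(-4)) = -5*(-4) + 133*(-65 - 1*(-7)) = 20 + 133*(-65 + 7) = 20 + 133*(-58) = 20 - 7714 = -7694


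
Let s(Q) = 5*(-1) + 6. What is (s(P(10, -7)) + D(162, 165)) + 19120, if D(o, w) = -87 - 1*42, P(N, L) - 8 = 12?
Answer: 18992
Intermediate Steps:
P(N, L) = 20 (P(N, L) = 8 + 12 = 20)
s(Q) = 1 (s(Q) = -5 + 6 = 1)
D(o, w) = -129 (D(o, w) = -87 - 42 = -129)
(s(P(10, -7)) + D(162, 165)) + 19120 = (1 - 129) + 19120 = -128 + 19120 = 18992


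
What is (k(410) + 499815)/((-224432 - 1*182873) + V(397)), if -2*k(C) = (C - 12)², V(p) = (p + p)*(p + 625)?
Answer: 420613/404163 ≈ 1.0407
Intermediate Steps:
V(p) = 2*p*(625 + p) (V(p) = (2*p)*(625 + p) = 2*p*(625 + p))
k(C) = -(-12 + C)²/2 (k(C) = -(C - 12)²/2 = -(-12 + C)²/2)
(k(410) + 499815)/((-224432 - 1*182873) + V(397)) = (-(-12 + 410)²/2 + 499815)/((-224432 - 1*182873) + 2*397*(625 + 397)) = (-½*398² + 499815)/((-224432 - 182873) + 2*397*1022) = (-½*158404 + 499815)/(-407305 + 811468) = (-79202 + 499815)/404163 = 420613*(1/404163) = 420613/404163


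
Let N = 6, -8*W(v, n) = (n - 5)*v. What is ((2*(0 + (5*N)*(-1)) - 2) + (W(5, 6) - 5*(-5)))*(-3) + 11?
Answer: 991/8 ≈ 123.88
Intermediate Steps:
W(v, n) = -v*(-5 + n)/8 (W(v, n) = -(n - 5)*v/8 = -(-5 + n)*v/8 = -v*(-5 + n)/8)
((2*(0 + (5*N)*(-1)) - 2) + (W(5, 6) - 5*(-5)))*(-3) + 11 = ((2*(0 + (5*6)*(-1)) - 2) + ((⅛)*5*(5 - 1*6) - 5*(-5)))*(-3) + 11 = ((2*(0 + 30*(-1)) - 2) + ((⅛)*5*(5 - 6) + 25))*(-3) + 11 = ((2*(0 - 30) - 2) + ((⅛)*5*(-1) + 25))*(-3) + 11 = ((2*(-30) - 2) + (-5/8 + 25))*(-3) + 11 = ((-60 - 2) + 195/8)*(-3) + 11 = (-62 + 195/8)*(-3) + 11 = -301/8*(-3) + 11 = 903/8 + 11 = 991/8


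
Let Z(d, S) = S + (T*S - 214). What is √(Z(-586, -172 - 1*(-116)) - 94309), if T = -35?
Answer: 3*I*√10291 ≈ 304.33*I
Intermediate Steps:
Z(d, S) = -214 - 34*S (Z(d, S) = S + (-35*S - 214) = S + (-214 - 35*S) = -214 - 34*S)
√(Z(-586, -172 - 1*(-116)) - 94309) = √((-214 - 34*(-172 - 1*(-116))) - 94309) = √((-214 - 34*(-172 + 116)) - 94309) = √((-214 - 34*(-56)) - 94309) = √((-214 + 1904) - 94309) = √(1690 - 94309) = √(-92619) = 3*I*√10291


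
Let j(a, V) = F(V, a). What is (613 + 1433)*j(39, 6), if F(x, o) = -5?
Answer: -10230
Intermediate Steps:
j(a, V) = -5
(613 + 1433)*j(39, 6) = (613 + 1433)*(-5) = 2046*(-5) = -10230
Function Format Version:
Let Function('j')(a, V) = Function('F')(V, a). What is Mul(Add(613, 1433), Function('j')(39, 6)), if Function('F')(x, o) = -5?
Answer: -10230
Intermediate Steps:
Function('j')(a, V) = -5
Mul(Add(613, 1433), Function('j')(39, 6)) = Mul(Add(613, 1433), -5) = Mul(2046, -5) = -10230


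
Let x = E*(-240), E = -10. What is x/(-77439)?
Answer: -800/25813 ≈ -0.030992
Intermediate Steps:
x = 2400 (x = -10*(-240) = 2400)
x/(-77439) = 2400/(-77439) = 2400*(-1/77439) = -800/25813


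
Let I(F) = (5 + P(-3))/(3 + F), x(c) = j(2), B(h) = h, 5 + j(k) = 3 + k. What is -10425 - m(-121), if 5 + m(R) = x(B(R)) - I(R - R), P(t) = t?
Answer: -31258/3 ≈ -10419.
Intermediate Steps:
j(k) = -2 + k (j(k) = -5 + (3 + k) = -2 + k)
x(c) = 0 (x(c) = -2 + 2 = 0)
I(F) = 2/(3 + F) (I(F) = (5 - 3)/(3 + F) = 2/(3 + F))
m(R) = -17/3 (m(R) = -5 + (0 - 2/(3 + (R - R))) = -5 + (0 - 2/(3 + 0)) = -5 + (0 - 2/3) = -5 - 2/3 = -17/3)
-10425 - m(-121) = -10425 - 1*(-17/3) = -10425 + 17/3 = -31258/3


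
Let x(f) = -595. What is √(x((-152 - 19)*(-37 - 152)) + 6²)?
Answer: I*√559 ≈ 23.643*I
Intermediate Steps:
√(x((-152 - 19)*(-37 - 152)) + 6²) = √(-595 + 6²) = √(-595 + 36) = √(-559) = I*√559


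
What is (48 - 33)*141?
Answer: 2115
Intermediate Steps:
(48 - 33)*141 = 15*141 = 2115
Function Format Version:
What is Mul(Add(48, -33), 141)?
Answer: 2115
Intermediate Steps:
Mul(Add(48, -33), 141) = Mul(15, 141) = 2115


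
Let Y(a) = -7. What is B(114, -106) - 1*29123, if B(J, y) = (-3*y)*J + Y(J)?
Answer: 7122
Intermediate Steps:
B(J, y) = -7 - 3*J*y (B(J, y) = (-3*y)*J - 7 = -3*J*y - 7 = -7 - 3*J*y)
B(114, -106) - 1*29123 = (-7 - 3*114*(-106)) - 1*29123 = (-7 + 36252) - 29123 = 36245 - 29123 = 7122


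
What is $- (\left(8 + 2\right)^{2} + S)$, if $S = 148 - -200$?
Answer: $-448$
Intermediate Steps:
$S = 348$ ($S = 148 + 200 = 348$)
$- (\left(8 + 2\right)^{2} + S) = - (\left(8 + 2\right)^{2} + 348) = - (10^{2} + 348) = - (100 + 348) = \left(-1\right) 448 = -448$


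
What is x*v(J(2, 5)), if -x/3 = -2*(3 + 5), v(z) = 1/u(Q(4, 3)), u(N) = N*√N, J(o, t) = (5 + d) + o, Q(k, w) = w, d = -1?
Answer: 16*√3/3 ≈ 9.2376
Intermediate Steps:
J(o, t) = 4 + o (J(o, t) = (5 - 1) + o = 4 + o)
u(N) = N^(3/2)
v(z) = √3/9 (v(z) = 1/(3^(3/2)) = 1/(3*√3) = √3/9)
x = 48 (x = -(-6)*(3 + 5) = -(-6)*8 = -3*(-16) = 48)
x*v(J(2, 5)) = 48*(√3/9) = 16*√3/3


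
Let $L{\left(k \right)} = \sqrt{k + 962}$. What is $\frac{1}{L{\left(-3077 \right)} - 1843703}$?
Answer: $- \frac{1843703}{3399240754324} - \frac{3 i \sqrt{235}}{3399240754324} \approx -5.4239 \cdot 10^{-7} - 1.3529 \cdot 10^{-11} i$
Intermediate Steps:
$L{\left(k \right)} = \sqrt{962 + k}$
$\frac{1}{L{\left(-3077 \right)} - 1843703} = \frac{1}{\sqrt{962 - 3077} - 1843703} = \frac{1}{\sqrt{-2115} - 1843703} = \frac{1}{3 i \sqrt{235} - 1843703} = \frac{1}{-1843703 + 3 i \sqrt{235}}$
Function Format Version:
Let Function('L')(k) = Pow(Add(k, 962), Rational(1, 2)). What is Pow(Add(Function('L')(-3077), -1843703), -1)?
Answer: Add(Rational(-1843703, 3399240754324), Mul(Rational(-3, 3399240754324), I, Pow(235, Rational(1, 2)))) ≈ Add(-5.4239e-7, Mul(-1.3529e-11, I))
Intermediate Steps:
Function('L')(k) = Pow(Add(962, k), Rational(1, 2))
Pow(Add(Function('L')(-3077), -1843703), -1) = Pow(Add(Pow(Add(962, -3077), Rational(1, 2)), -1843703), -1) = Pow(Add(Pow(-2115, Rational(1, 2)), -1843703), -1) = Pow(Add(Mul(3, I, Pow(235, Rational(1, 2))), -1843703), -1) = Pow(Add(-1843703, Mul(3, I, Pow(235, Rational(1, 2)))), -1)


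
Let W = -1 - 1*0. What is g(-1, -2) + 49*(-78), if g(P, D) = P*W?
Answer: -3821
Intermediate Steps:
W = -1 (W = -1 + 0 = -1)
g(P, D) = -P (g(P, D) = P*(-1) = -P)
g(-1, -2) + 49*(-78) = -1*(-1) + 49*(-78) = 1 - 3822 = -3821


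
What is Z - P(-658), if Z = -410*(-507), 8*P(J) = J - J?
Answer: 207870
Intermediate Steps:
P(J) = 0 (P(J) = (J - J)/8 = (1/8)*0 = 0)
Z = 207870
Z - P(-658) = 207870 - 1*0 = 207870 + 0 = 207870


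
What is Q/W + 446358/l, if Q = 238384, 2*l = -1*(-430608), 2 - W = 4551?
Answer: -8215757699/163236316 ≈ -50.330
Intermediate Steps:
W = -4549 (W = 2 - 1*4551 = 2 - 4551 = -4549)
l = 215304 (l = (-1*(-430608))/2 = (½)*430608 = 215304)
Q/W + 446358/l = 238384/(-4549) + 446358/215304 = 238384*(-1/4549) + 446358*(1/215304) = -238384/4549 + 74393/35884 = -8215757699/163236316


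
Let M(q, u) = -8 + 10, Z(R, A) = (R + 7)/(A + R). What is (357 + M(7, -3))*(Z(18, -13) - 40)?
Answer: -12565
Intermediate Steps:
Z(R, A) = (7 + R)/(A + R)
M(q, u) = 2
(357 + M(7, -3))*(Z(18, -13) - 40) = (357 + 2)*((7 + 18)/(-13 + 18) - 40) = 359*(25/5 - 40) = 359*((1/5)*25 - 40) = 359*(5 - 40) = 359*(-35) = -12565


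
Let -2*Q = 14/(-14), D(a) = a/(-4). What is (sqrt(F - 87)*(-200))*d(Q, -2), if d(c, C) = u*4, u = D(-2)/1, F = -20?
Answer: -400*I*sqrt(107) ≈ -4137.6*I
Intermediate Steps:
D(a) = -a/4 (D(a) = a*(-1/4) = -a/4)
Q = 1/2 (Q = -7/(-14) = -7*(-1)/14 = -1/2*(-1) = 1/2 ≈ 0.50000)
u = 1/2 (u = -1/4*(-2)/1 = (1/2)*1 = 1/2 ≈ 0.50000)
d(c, C) = 2 (d(c, C) = (1/2)*4 = 2)
(sqrt(F - 87)*(-200))*d(Q, -2) = (sqrt(-20 - 87)*(-200))*2 = (sqrt(-107)*(-200))*2 = ((I*sqrt(107))*(-200))*2 = -200*I*sqrt(107)*2 = -400*I*sqrt(107)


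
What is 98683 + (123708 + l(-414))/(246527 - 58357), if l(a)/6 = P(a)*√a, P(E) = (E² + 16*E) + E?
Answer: 9284651909/94085 + 1479222*I*√46/94085 ≈ 98684.0 + 106.63*I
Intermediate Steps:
P(E) = E² + 17*E
l(a) = 6*a^(3/2)*(17 + a) (l(a) = 6*((a*(17 + a))*√a) = 6*(a^(3/2)*(17 + a)) = 6*a^(3/2)*(17 + a))
98683 + (123708 + l(-414))/(246527 - 58357) = 98683 + (123708 + 6*(-414)^(3/2)*(17 - 414))/(246527 - 58357) = 98683 + (123708 + 6*(-1242*I*√46)*(-397))/188170 = 98683 + (123708 + 2958444*I*√46)*(1/188170) = 98683 + (61854/94085 + 1479222*I*√46/94085) = 9284651909/94085 + 1479222*I*√46/94085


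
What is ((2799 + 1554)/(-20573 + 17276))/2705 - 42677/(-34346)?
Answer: 126820136169/102103617070 ≈ 1.2421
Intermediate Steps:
((2799 + 1554)/(-20573 + 17276))/2705 - 42677/(-34346) = (4353/(-3297))*(1/2705) - 42677*(-1/34346) = (4353*(-1/3297))*(1/2705) + 42677/34346 = -1451/1099*1/2705 + 42677/34346 = -1451/2972795 + 42677/34346 = 126820136169/102103617070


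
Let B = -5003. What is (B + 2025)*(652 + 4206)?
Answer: -14467124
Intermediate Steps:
(B + 2025)*(652 + 4206) = (-5003 + 2025)*(652 + 4206) = -2978*4858 = -14467124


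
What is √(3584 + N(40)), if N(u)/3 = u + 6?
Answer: √3722 ≈ 61.008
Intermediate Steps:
N(u) = 18 + 3*u (N(u) = 3*(u + 6) = 3*(6 + u) = 18 + 3*u)
√(3584 + N(40)) = √(3584 + (18 + 3*40)) = √(3584 + (18 + 120)) = √(3584 + 138) = √3722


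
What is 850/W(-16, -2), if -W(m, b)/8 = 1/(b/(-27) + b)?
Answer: 5525/27 ≈ 204.63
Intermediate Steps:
W(m, b) = -108/(13*b) (W(m, b) = -8/(b/(-27) + b) = -8/(-b/27 + b) = -8*27/(26*b) = -108/(13*b))
850/W(-16, -2) = 850/((-108/13/(-2))) = 850/((-108/13*(-½))) = 850/(54/13) = 850*(13/54) = 5525/27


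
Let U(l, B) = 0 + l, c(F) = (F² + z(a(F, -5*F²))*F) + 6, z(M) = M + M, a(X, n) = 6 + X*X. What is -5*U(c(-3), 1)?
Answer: 375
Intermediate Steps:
a(X, n) = 6 + X²
z(M) = 2*M
c(F) = 6 + F² + F*(12 + 2*F²) (c(F) = (F² + (2*(6 + F²))*F) + 6 = (F² + (12 + 2*F²)*F) + 6 = (F² + F*(12 + 2*F²)) + 6 = 6 + F² + F*(12 + 2*F²))
U(l, B) = l
-5*U(c(-3), 1) = -5*(6 + (-3)² + 2*(-3)*(6 + (-3)²)) = -5*(6 + 9 + 2*(-3)*(6 + 9)) = -5*(6 + 9 + 2*(-3)*15) = -5*(6 + 9 - 90) = -5*(-75) = 375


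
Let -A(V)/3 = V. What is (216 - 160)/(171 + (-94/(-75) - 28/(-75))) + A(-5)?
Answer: 198405/12947 ≈ 15.324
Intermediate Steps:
A(V) = -3*V
(216 - 160)/(171 + (-94/(-75) - 28/(-75))) + A(-5) = (216 - 160)/(171 + (-94/(-75) - 28/(-75))) - 3*(-5) = 56/(171 + (-94*(-1/75) - 28*(-1/75))) + 15 = 56/(171 + (94/75 + 28/75)) + 15 = 56/(171 + 122/75) + 15 = 56/(12947/75) + 15 = 56*(75/12947) + 15 = 4200/12947 + 15 = 198405/12947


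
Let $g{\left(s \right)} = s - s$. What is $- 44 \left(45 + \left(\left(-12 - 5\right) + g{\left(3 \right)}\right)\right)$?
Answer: $-1232$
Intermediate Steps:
$g{\left(s \right)} = 0$
$- 44 \left(45 + \left(\left(-12 - 5\right) + g{\left(3 \right)}\right)\right) = - 44 \left(45 + \left(\left(-12 - 5\right) + 0\right)\right) = - 44 \left(45 + \left(-17 + 0\right)\right) = - 44 \left(45 - 17\right) = \left(-44\right) 28 = -1232$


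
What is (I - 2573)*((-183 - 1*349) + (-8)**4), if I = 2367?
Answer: -734184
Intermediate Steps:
(I - 2573)*((-183 - 1*349) + (-8)**4) = (2367 - 2573)*((-183 - 1*349) + (-8)**4) = -206*((-183 - 349) + 4096) = -206*(-532 + 4096) = -206*3564 = -734184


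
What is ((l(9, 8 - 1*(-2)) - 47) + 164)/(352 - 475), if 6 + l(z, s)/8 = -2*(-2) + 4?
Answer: -133/123 ≈ -1.0813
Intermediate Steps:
l(z, s) = 16 (l(z, s) = -48 + 8*(-2*(-2) + 4) = -48 + 8*(4 + 4) = -48 + 8*8 = -48 + 64 = 16)
((l(9, 8 - 1*(-2)) - 47) + 164)/(352 - 475) = ((16 - 47) + 164)/(352 - 475) = (-31 + 164)/(-123) = 133*(-1/123) = -133/123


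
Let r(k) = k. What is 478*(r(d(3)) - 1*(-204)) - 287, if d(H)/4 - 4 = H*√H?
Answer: 104873 + 5736*√3 ≈ 1.1481e+5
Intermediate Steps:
d(H) = 16 + 4*H^(3/2) (d(H) = 16 + 4*(H*√H) = 16 + 4*H^(3/2))
478*(r(d(3)) - 1*(-204)) - 287 = 478*((16 + 4*3^(3/2)) - 1*(-204)) - 287 = 478*((16 + 4*(3*√3)) + 204) - 287 = 478*((16 + 12*√3) + 204) - 287 = 478*(220 + 12*√3) - 287 = (105160 + 5736*√3) - 287 = 104873 + 5736*√3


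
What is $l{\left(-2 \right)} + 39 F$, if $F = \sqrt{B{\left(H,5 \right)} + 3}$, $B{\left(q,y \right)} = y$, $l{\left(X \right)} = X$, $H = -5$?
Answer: $-2 + 78 \sqrt{2} \approx 108.31$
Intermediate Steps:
$F = 2 \sqrt{2}$ ($F = \sqrt{5 + 3} = \sqrt{8} = 2 \sqrt{2} \approx 2.8284$)
$l{\left(-2 \right)} + 39 F = -2 + 39 \cdot 2 \sqrt{2} = -2 + 78 \sqrt{2}$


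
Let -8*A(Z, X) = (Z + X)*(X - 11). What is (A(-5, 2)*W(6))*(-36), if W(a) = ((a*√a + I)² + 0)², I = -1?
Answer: 11652579/2 - 632772*√6 ≈ 4.2763e+6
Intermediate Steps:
A(Z, X) = -(-11 + X)*(X + Z)/8 (A(Z, X) = -(Z + X)*(X - 11)/8 = -(X + Z)*(-11 + X)/8 = -(-11 + X)*(X + Z)/8)
W(a) = (-1 + a^(3/2))⁴ (W(a) = ((a*√a - 1)² + 0)² = ((a^(3/2) - 1)² + 0)² = ((-1 + a^(3/2))² + 0)² = ((-1 + a^(3/2))²)² = (-1 + a^(3/2))⁴)
(A(-5, 2)*W(6))*(-36) = ((-⅛*2² + (11/8)*2 + (11/8)*(-5) - ⅛*2*(-5))*(-1 + 6^(3/2))⁴)*(-36) = ((-⅛*4 + 11/4 - 55/8 + 5/4)*(-1 + 6*√6)⁴)*(-36) = ((-½ + 11/4 - 55/8 + 5/4)*(-1 + 6*√6)⁴)*(-36) = -27*(-1 + 6*√6)⁴/8*(-36) = 243*(-1 + 6*√6)⁴/2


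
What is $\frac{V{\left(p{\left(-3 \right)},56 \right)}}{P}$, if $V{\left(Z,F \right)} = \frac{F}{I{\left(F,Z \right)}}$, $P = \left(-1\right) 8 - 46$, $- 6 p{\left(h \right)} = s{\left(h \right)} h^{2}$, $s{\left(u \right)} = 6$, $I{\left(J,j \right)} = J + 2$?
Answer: $- \frac{14}{783} \approx -0.01788$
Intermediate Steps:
$I{\left(J,j \right)} = 2 + J$
$p{\left(h \right)} = - h^{2}$ ($p{\left(h \right)} = - \frac{6 h^{2}}{6} = - h^{2}$)
$P = -54$ ($P = -8 - 46 = -54$)
$V{\left(Z,F \right)} = \frac{F}{2 + F}$
$\frac{V{\left(p{\left(-3 \right)},56 \right)}}{P} = \frac{56 \frac{1}{2 + 56}}{-54} = \frac{56}{58} \left(- \frac{1}{54}\right) = 56 \cdot \frac{1}{58} \left(- \frac{1}{54}\right) = \frac{28}{29} \left(- \frac{1}{54}\right) = - \frac{14}{783}$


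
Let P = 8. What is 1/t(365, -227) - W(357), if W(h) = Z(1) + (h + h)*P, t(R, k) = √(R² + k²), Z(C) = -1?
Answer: -5711 + √184754/184754 ≈ -5711.0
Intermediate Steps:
W(h) = -1 + 16*h (W(h) = -1 + (h + h)*8 = -1 + (2*h)*8 = -1 + 16*h)
1/t(365, -227) - W(357) = 1/(√(365² + (-227)²)) - (-1 + 16*357) = 1/(√(133225 + 51529)) - (-1 + 5712) = 1/(√184754) - 1*5711 = √184754/184754 - 5711 = -5711 + √184754/184754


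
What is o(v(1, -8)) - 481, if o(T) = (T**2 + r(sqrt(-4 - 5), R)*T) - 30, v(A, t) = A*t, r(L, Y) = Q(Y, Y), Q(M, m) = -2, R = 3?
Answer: -431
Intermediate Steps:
r(L, Y) = -2
o(T) = -30 + T**2 - 2*T (o(T) = (T**2 - 2*T) - 30 = -30 + T**2 - 2*T)
o(v(1, -8)) - 481 = (-30 + (1*(-8))**2 - 2*(-8)) - 481 = (-30 + (-8)**2 - 2*(-8)) - 481 = (-30 + 64 + 16) - 481 = 50 - 481 = -431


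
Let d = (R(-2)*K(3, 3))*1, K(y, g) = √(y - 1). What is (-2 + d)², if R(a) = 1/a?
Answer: (4 + √2)²/4 ≈ 7.3284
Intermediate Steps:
K(y, g) = √(-1 + y)
R(a) = 1/a
d = -√2/2 (d = (√(-1 + 3)/(-2))*1 = -√2/2*1 = -√2/2 ≈ -0.70711)
(-2 + d)² = (-2 - √2/2)²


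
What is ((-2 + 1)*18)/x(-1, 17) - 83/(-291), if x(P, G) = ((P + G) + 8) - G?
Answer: -4657/2037 ≈ -2.2862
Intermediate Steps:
x(P, G) = 8 + P (x(P, G) = ((G + P) + 8) - G = (8 + G + P) - G = 8 + P)
((-2 + 1)*18)/x(-1, 17) - 83/(-291) = ((-2 + 1)*18)/(8 - 1) - 83/(-291) = -1*18/7 - 83*(-1/291) = -18*⅐ + 83/291 = -18/7 + 83/291 = -4657/2037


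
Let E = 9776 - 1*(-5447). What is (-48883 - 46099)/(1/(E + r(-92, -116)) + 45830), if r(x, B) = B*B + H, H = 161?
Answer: -2739280880/1321737201 ≈ -2.0725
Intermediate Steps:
r(x, B) = 161 + B² (r(x, B) = B*B + 161 = B² + 161 = 161 + B²)
E = 15223 (E = 9776 + 5447 = 15223)
(-48883 - 46099)/(1/(E + r(-92, -116)) + 45830) = (-48883 - 46099)/(1/(15223 + (161 + (-116)²)) + 45830) = -94982/(1/(15223 + (161 + 13456)) + 45830) = -94982/(1/(15223 + 13617) + 45830) = -94982/(1/28840 + 45830) = -94982/1321737201/28840 = -94982*28840/1321737201 = -2739280880/1321737201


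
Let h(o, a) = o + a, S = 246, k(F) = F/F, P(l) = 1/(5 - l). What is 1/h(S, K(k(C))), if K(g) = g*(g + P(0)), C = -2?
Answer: 5/1236 ≈ 0.0040453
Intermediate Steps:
k(F) = 1
K(g) = g*(1/5 + g) (K(g) = g*(g - 1/(-5 + 0)) = g*(g - 1/(-5)) = g*(g - 1*(-1/5)) = g*(g + 1/5) = g*(1/5 + g))
h(o, a) = a + o
1/h(S, K(k(C))) = 1/(1*(1/5 + 1) + 246) = 1/(1*(6/5) + 246) = 1/(6/5 + 246) = 1/(1236/5) = 5/1236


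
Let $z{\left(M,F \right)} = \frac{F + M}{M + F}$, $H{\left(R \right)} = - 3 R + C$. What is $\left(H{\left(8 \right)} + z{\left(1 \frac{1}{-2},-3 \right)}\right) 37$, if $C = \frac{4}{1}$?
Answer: $-703$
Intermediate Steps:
$C = 4$ ($C = 4 \cdot 1 = 4$)
$H{\left(R \right)} = 4 - 3 R$ ($H{\left(R \right)} = - 3 R + 4 = 4 - 3 R$)
$z{\left(M,F \right)} = 1$ ($z{\left(M,F \right)} = \frac{F + M}{F + M} = 1$)
$\left(H{\left(8 \right)} + z{\left(1 \frac{1}{-2},-3 \right)}\right) 37 = \left(\left(4 - 24\right) + 1\right) 37 = \left(-20 + 1\right) 37 = \left(-19\right) 37 = -703$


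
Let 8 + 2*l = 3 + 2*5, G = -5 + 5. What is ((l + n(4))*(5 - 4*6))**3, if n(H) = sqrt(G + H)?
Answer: -5000211/8 ≈ -6.2503e+5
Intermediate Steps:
G = 0
l = 5/2 (l = -4 + (3 + 2*5)/2 = -4 + (3 + 10)/2 = -4 + (1/2)*13 = -4 + 13/2 = 5/2 ≈ 2.5000)
n(H) = sqrt(H) (n(H) = sqrt(0 + H) = sqrt(H))
((l + n(4))*(5 - 4*6))**3 = ((5/2 + sqrt(4))*(5 - 4*6))**3 = ((5/2 + 2)*(5 - 24))**3 = ((9/2)*(-19))**3 = (-171/2)**3 = -5000211/8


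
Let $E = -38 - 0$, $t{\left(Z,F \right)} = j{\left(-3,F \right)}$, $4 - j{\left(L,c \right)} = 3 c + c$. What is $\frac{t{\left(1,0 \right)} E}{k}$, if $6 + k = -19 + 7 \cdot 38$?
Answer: $- \frac{152}{241} \approx -0.6307$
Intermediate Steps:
$j{\left(L,c \right)} = 4 - 4 c$ ($j{\left(L,c \right)} = 4 - \left(3 c + c\right) = 4 - 4 c$)
$t{\left(Z,F \right)} = 4 - 4 F$
$E = -38$ ($E = -38 + 0 = -38$)
$k = 241$ ($k = -6 + \left(-19 + 7 \cdot 38\right) = -6 + \left(-19 + 266\right) = -6 + 247 = 241$)
$\frac{t{\left(1,0 \right)} E}{k} = \frac{\left(4 - 0\right) \left(-38\right)}{241} = \left(4 + 0\right) \left(-38\right) \frac{1}{241} = 4 \left(-38\right) \frac{1}{241} = \left(-152\right) \frac{1}{241} = - \frac{152}{241}$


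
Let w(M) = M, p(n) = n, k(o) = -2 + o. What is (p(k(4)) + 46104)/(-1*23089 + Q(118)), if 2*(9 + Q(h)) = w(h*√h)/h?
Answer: -2129912776/1067035149 - 46106*√118/1067035149 ≈ -1.9966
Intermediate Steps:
Q(h) = -9 + √h/2 (Q(h) = -9 + ((h*√h)/h)/2 = -9 + (h^(3/2)/h)/2 = -9 + √h/2)
(p(k(4)) + 46104)/(-1*23089 + Q(118)) = ((-2 + 4) + 46104)/(-1*23089 + (-9 + √118/2)) = (2 + 46104)/(-23089 + (-9 + √118/2)) = 46106/(-23098 + √118/2)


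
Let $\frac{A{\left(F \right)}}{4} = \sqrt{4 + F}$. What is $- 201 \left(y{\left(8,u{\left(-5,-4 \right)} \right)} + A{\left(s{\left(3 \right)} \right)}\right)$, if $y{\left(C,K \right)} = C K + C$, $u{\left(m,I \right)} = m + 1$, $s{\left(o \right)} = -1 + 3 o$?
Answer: $4824 - 1608 \sqrt{3} \approx 2038.9$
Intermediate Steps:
$u{\left(m,I \right)} = 1 + m$
$A{\left(F \right)} = 4 \sqrt{4 + F}$
$y{\left(C,K \right)} = C + C K$
$- 201 \left(y{\left(8,u{\left(-5,-4 \right)} \right)} + A{\left(s{\left(3 \right)} \right)}\right) = - 201 \left(8 \left(1 + \left(1 - 5\right)\right) + 4 \sqrt{4 + \left(-1 + 3 \cdot 3\right)}\right) = - 201 \left(8 \left(1 - 4\right) + 4 \sqrt{4 + \left(-1 + 9\right)}\right) = - 201 \left(8 \left(-3\right) + 4 \sqrt{4 + 8}\right) = - 201 \left(-24 + 4 \sqrt{12}\right) = - 201 \left(-24 + 4 \cdot 2 \sqrt{3}\right) = - 201 \left(-24 + 8 \sqrt{3}\right) = 4824 - 1608 \sqrt{3}$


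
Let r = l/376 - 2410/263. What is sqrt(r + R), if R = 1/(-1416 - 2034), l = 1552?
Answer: I*sqrt(366355053697098)/8529090 ≈ 2.2441*I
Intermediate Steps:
r = -62248/12361 (r = 1552/376 - 2410/263 = 1552*(1/376) - 2410*1/263 = 194/47 - 2410/263 = -62248/12361 ≈ -5.0358)
R = -1/3450 (R = 1/(-3450) = -1/3450 ≈ -0.00028986)
sqrt(r + R) = sqrt(-62248/12361 - 1/3450) = sqrt(-214767961/42645450) = I*sqrt(366355053697098)/8529090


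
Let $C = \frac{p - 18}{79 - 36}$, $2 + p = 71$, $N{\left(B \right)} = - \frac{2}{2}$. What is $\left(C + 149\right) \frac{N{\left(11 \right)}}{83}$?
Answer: $- \frac{6458}{3569} \approx -1.8095$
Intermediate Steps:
$N{\left(B \right)} = -1$ ($N{\left(B \right)} = \left(-2\right) \frac{1}{2} = -1$)
$p = 69$ ($p = -2 + 71 = 69$)
$C = \frac{51}{43}$ ($C = \frac{69 - 18}{79 - 36} = \frac{51}{43} \approx 1.186$)
$\left(C + 149\right) \frac{N{\left(11 \right)}}{83} = \left(\frac{51}{43} + 149\right) \left(- \frac{1}{83}\right) = \frac{6458 \left(\left(-1\right) \frac{1}{83}\right)}{43} = \frac{6458}{43} \left(- \frac{1}{83}\right) = - \frac{6458}{3569}$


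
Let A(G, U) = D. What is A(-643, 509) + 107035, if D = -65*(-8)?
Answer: 107555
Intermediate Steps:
D = 520
A(G, U) = 520
A(-643, 509) + 107035 = 520 + 107035 = 107555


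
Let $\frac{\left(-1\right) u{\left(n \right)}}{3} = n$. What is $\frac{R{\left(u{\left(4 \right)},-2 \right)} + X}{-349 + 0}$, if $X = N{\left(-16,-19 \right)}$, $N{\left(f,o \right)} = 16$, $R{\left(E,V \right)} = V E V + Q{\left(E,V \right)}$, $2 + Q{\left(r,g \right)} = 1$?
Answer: $\frac{33}{349} \approx 0.094556$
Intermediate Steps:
$u{\left(n \right)} = - 3 n$
$Q{\left(r,g \right)} = -1$ ($Q{\left(r,g \right)} = -2 + 1 = -1$)
$R{\left(E,V \right)} = -1 + E V^{2}$ ($R{\left(E,V \right)} = V E V - 1 = E V V - 1 = E V^{2} - 1 = -1 + E V^{2}$)
$X = 16$
$\frac{R{\left(u{\left(4 \right)},-2 \right)} + X}{-349 + 0} = \frac{\left(-1 + \left(-3\right) 4 \left(-2\right)^{2}\right) + 16}{-349 + 0} = \frac{\left(-1 - 48\right) + 16}{-349} = \left(\left(-1 - 48\right) + 16\right) \left(- \frac{1}{349}\right) = \left(-49 + 16\right) \left(- \frac{1}{349}\right) = \left(-33\right) \left(- \frac{1}{349}\right) = \frac{33}{349}$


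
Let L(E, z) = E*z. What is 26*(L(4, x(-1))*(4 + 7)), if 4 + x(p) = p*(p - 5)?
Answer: 2288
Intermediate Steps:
x(p) = -4 + p*(-5 + p) (x(p) = -4 + p*(p - 5) = -4 + p*(-5 + p))
26*(L(4, x(-1))*(4 + 7)) = 26*((4*(-4 + (-1)² - 5*(-1)))*(4 + 7)) = 26*((4*(-4 + 1 + 5))*11) = 26*((4*2)*11) = 26*(8*11) = 26*88 = 2288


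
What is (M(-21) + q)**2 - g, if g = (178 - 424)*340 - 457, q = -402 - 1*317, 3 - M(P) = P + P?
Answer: 538373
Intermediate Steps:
M(P) = 3 - 2*P (M(P) = 3 - (P + P) = 3 - 2*P)
q = -719 (q = -402 - 317 = -719)
g = -84097 (g = -246*340 - 457 = -83640 - 457 = -84097)
(M(-21) + q)**2 - g = ((3 - 2*(-21)) - 719)**2 - 1*(-84097) = ((3 + 42) - 719)**2 + 84097 = (45 - 719)**2 + 84097 = (-674)**2 + 84097 = 454276 + 84097 = 538373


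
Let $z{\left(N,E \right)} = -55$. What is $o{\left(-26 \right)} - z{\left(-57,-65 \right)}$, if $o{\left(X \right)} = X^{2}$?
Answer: $731$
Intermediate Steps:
$o{\left(-26 \right)} - z{\left(-57,-65 \right)} = \left(-26\right)^{2} - -55 = 676 + 55 = 731$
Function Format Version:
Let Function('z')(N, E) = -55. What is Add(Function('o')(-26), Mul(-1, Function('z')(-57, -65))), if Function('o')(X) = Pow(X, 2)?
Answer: 731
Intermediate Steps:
Add(Function('o')(-26), Mul(-1, Function('z')(-57, -65))) = Add(Pow(-26, 2), Mul(-1, -55)) = Add(676, 55) = 731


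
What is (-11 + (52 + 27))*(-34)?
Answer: -2312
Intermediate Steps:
(-11 + (52 + 27))*(-34) = (-11 + 79)*(-34) = 68*(-34) = -2312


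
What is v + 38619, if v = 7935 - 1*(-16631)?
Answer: 63185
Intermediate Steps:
v = 24566 (v = 7935 + 16631 = 24566)
v + 38619 = 24566 + 38619 = 63185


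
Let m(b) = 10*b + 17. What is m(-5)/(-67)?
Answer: 33/67 ≈ 0.49254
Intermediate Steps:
m(b) = 17 + 10*b
m(-5)/(-67) = (17 + 10*(-5))/(-67) = -(17 - 50)/67 = -1/67*(-33) = 33/67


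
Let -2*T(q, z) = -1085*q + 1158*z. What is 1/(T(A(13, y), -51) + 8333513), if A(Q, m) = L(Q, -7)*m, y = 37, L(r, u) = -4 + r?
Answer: 2/17087389 ≈ 1.1705e-7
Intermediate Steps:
A(Q, m) = m*(-4 + Q) (A(Q, m) = (-4 + Q)*m = m*(-4 + Q))
T(q, z) = -579*z + 1085*q/2 (T(q, z) = -(-1085*q + 1158*z)/2 = -579*z + 1085*q/2)
1/(T(A(13, y), -51) + 8333513) = 1/((-579*(-51) + 1085*(37*(-4 + 13))/2) + 8333513) = 1/((29529 + 1085*(37*9)/2) + 8333513) = 1/((29529 + (1085/2)*333) + 8333513) = 1/((29529 + 361305/2) + 8333513) = 1/(420363/2 + 8333513) = 1/(17087389/2) = 2/17087389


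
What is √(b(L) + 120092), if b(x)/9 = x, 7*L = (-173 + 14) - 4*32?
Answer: √119723 ≈ 346.01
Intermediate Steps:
L = -41 (L = ((-173 + 14) - 4*32)/7 = (-159 - 128)/7 = (⅐)*(-287) = -41)
b(x) = 9*x
√(b(L) + 120092) = √(9*(-41) + 120092) = √(-369 + 120092) = √119723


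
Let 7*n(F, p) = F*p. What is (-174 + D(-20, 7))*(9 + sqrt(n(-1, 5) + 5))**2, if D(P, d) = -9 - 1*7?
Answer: -113430/7 - 3420*sqrt(210)/7 ≈ -23284.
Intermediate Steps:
D(P, d) = -16 (D(P, d) = -9 - 7 = -16)
n(F, p) = F*p/7 (n(F, p) = (F*p)/7 = F*p/7)
(-174 + D(-20, 7))*(9 + sqrt(n(-1, 5) + 5))**2 = (-174 - 16)*(9 + sqrt((1/7)*(-1)*5 + 5))**2 = -190*(9 + sqrt(-5/7 + 5))**2 = -190*(9 + sqrt(30/7))**2 = -190*(9 + sqrt(210)/7)**2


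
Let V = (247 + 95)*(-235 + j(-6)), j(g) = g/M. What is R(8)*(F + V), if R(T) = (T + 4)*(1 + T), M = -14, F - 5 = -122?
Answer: -60737364/7 ≈ -8.6768e+6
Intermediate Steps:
F = -117 (F = 5 - 122 = -117)
j(g) = -g/14 (j(g) = g/(-14) = g*(-1/14) = -g/14)
V = -561564/7 (V = (247 + 95)*(-235 - 1/14*(-6)) = 342*(-235 + 3/7) = 342*(-1642/7) = -561564/7 ≈ -80223.)
R(T) = (1 + T)*(4 + T) (R(T) = (4 + T)*(1 + T) = (1 + T)*(4 + T))
R(8)*(F + V) = (4 + 8² + 5*8)*(-117 - 561564/7) = (4 + 64 + 40)*(-562383/7) = 108*(-562383/7) = -60737364/7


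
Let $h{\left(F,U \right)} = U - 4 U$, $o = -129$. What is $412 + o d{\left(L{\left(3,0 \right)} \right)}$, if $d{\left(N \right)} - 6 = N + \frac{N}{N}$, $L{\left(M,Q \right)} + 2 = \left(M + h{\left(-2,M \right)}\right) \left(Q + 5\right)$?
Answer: $3637$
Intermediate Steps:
$h{\left(F,U \right)} = - 3 U$
$L{\left(M,Q \right)} = -2 - 2 M \left(5 + Q\right)$ ($L{\left(M,Q \right)} = -2 + \left(M - 3 M\right) \left(Q + 5\right) = -2 + - 2 M \left(5 + Q\right) = -2 - 2 M \left(5 + Q\right)$)
$d{\left(N \right)} = 7 + N$ ($d{\left(N \right)} = 6 + \left(N + \frac{N}{N}\right) = 6 + \left(N + 1\right) = 6 + \left(1 + N\right) = 7 + N$)
$412 + o d{\left(L{\left(3,0 \right)} \right)} = 412 - 129 \left(7 - \left(32 + 0\right)\right) = 412 - 129 \left(7 - 32\right) = 412 - -3225 = 412 + 3225 = 3637$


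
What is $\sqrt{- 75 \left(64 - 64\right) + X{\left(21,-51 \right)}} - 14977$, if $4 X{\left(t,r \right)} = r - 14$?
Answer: $-14977 + \frac{i \sqrt{65}}{2} \approx -14977.0 + 4.0311 i$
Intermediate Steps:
$X{\left(t,r \right)} = - \frac{7}{2} + \frac{r}{4}$ ($X{\left(t,r \right)} = \frac{r - 14}{4} = \frac{-14 + r}{4} = - \frac{7}{2} + \frac{r}{4}$)
$\sqrt{- 75 \left(64 - 64\right) + X{\left(21,-51 \right)}} - 14977 = \sqrt{- 75 \left(64 - 64\right) + \left(- \frac{7}{2} + \frac{1}{4} \left(-51\right)\right)} - 14977 = \sqrt{\left(-75\right) 0 - \frac{65}{4}} - 14977 = \sqrt{0 - \frac{65}{4}} - 14977 = \sqrt{- \frac{65}{4}} - 14977 = \frac{i \sqrt{65}}{2} - 14977 = -14977 + \frac{i \sqrt{65}}{2}$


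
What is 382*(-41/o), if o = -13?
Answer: 15662/13 ≈ 1204.8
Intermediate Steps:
382*(-41/o) = 382*(-41/(-13)) = 382*(-41*(-1/13)) = 382*(41/13) = 15662/13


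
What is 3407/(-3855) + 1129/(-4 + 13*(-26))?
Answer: -1839163/439470 ≈ -4.1850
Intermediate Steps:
3407/(-3855) + 1129/(-4 + 13*(-26)) = 3407*(-1/3855) + 1129/(-4 - 338) = -3407/3855 + 1129/(-342) = -3407/3855 + 1129*(-1/342) = -3407/3855 - 1129/342 = -1839163/439470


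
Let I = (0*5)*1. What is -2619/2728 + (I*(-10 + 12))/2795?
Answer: -2619/2728 ≈ -0.96004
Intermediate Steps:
I = 0 (I = 0*1 = 0)
-2619/2728 + (I*(-10 + 12))/2795 = -2619/2728 + (0*(-10 + 12))/2795 = -2619*1/2728 + (0*2)*(1/2795) = -2619/2728 + 0*(1/2795) = -2619/2728 + 0 = -2619/2728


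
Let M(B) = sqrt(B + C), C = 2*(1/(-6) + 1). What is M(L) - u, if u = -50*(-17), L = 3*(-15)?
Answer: -850 + I*sqrt(390)/3 ≈ -850.0 + 6.5828*I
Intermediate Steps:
L = -45
C = 5/3 (C = 2*(-1/6 + 1) = 2*(5/6) = 5/3 ≈ 1.6667)
u = 850
M(B) = sqrt(5/3 + B) (M(B) = sqrt(B + 5/3) = sqrt(5/3 + B))
M(L) - u = sqrt(15 + 9*(-45))/3 - 1*850 = sqrt(15 - 405)/3 - 850 = sqrt(-390)/3 - 850 = (I*sqrt(390))/3 - 850 = I*sqrt(390)/3 - 850 = -850 + I*sqrt(390)/3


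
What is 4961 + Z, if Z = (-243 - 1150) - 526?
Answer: 3042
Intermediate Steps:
Z = -1919 (Z = -1393 - 526 = -1919)
4961 + Z = 4961 - 1919 = 3042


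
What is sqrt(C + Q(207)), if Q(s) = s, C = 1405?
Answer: 2*sqrt(403) ≈ 40.150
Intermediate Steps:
sqrt(C + Q(207)) = sqrt(1405 + 207) = sqrt(1612) = 2*sqrt(403)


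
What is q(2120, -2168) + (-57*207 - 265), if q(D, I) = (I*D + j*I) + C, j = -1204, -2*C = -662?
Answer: -1997621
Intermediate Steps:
C = 331 (C = -½*(-662) = 331)
q(D, I) = 331 - 1204*I + D*I (q(D, I) = (I*D - 1204*I) + 331 = (D*I - 1204*I) + 331 = (-1204*I + D*I) + 331 = 331 - 1204*I + D*I)
q(2120, -2168) + (-57*207 - 265) = (331 - 1204*(-2168) + 2120*(-2168)) + (-57*207 - 265) = (331 + 2610272 - 4596160) + (-11799 - 265) = -1985557 - 12064 = -1997621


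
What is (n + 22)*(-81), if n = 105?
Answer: -10287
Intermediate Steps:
(n + 22)*(-81) = (105 + 22)*(-81) = 127*(-81) = -10287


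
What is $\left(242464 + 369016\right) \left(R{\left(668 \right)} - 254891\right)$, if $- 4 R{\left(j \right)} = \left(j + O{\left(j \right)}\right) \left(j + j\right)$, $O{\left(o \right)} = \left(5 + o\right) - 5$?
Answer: $-428717800200$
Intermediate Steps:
$O{\left(o \right)} = o$
$R{\left(j \right)} = - j^{2}$ ($R{\left(j \right)} = - \frac{\left(j + j\right) \left(j + j\right)}{4} = - \frac{2 j 2 j}{4} = - \frac{4 j^{2}}{4} = - j^{2}$)
$\left(242464 + 369016\right) \left(R{\left(668 \right)} - 254891\right) = \left(242464 + 369016\right) \left(- 668^{2} - 254891\right) = 611480 \left(\left(-1\right) 446224 - 254891\right) = 611480 \left(-446224 - 254891\right) = 611480 \left(-701115\right) = -428717800200$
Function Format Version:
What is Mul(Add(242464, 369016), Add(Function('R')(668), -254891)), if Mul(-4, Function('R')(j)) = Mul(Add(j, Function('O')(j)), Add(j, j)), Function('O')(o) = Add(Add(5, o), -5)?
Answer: -428717800200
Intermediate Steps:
Function('O')(o) = o
Function('R')(j) = Mul(-1, Pow(j, 2)) (Function('R')(j) = Mul(Rational(-1, 4), Mul(Add(j, j), Add(j, j))) = Mul(Rational(-1, 4), Mul(Mul(2, j), Mul(2, j))) = Mul(Rational(-1, 4), Mul(4, Pow(j, 2))) = Mul(-1, Pow(j, 2)))
Mul(Add(242464, 369016), Add(Function('R')(668), -254891)) = Mul(Add(242464, 369016), Add(Mul(-1, Pow(668, 2)), -254891)) = Mul(611480, Add(Mul(-1, 446224), -254891)) = Mul(611480, Add(-446224, -254891)) = Mul(611480, -701115) = -428717800200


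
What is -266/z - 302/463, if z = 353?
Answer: -229764/163439 ≈ -1.4058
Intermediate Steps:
-266/z - 302/463 = -266/353 - 302/463 = -229764/163439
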